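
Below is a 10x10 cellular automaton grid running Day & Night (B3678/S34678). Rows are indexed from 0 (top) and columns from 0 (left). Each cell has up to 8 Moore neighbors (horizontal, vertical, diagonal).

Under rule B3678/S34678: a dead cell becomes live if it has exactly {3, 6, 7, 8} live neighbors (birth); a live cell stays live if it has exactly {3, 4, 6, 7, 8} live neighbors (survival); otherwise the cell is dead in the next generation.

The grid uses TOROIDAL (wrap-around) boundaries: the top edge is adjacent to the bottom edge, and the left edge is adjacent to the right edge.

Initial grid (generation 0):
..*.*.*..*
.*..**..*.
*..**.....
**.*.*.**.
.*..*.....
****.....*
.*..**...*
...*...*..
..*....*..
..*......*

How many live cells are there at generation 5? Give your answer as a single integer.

Simulating step by step:
Generation 0 (given above): 34 live cells
Generation 1: 36 live cells
**......*.
*.*.**...*
*..*..***.
**.*.....*
*.*.*...*.
.***.*....
.*..*...*.
..*.*.*.*.
...*....*.
.*......*.
Generation 2: 32 live cells
***.......
*..*..*...
...*.*..**
**.**.....
**..*.....
****.....*
.*..*..*..
.....*...*
..*......*
*.*....*..
Generation 3: 35 live cells
*.**.....*
*...*.....
.*.*.....*
**.***....
***.*.....
..***.....
.*.*....**
*.......*.
**......*.
****.....*
Generation 4: 31 live cells
.****....*
*.........
.*.*.*....
..***....*
*..*......
....*....*
*..**....*
*.*....***
.........*
**.*....*.
Generation 5: 30 live cells
.***.....*
*.........
*..*......
*****.....
..**.....*
....*....*
**.*......
**.*....*.
..*....*..
**.**.....
Population at generation 5: 30

Answer: 30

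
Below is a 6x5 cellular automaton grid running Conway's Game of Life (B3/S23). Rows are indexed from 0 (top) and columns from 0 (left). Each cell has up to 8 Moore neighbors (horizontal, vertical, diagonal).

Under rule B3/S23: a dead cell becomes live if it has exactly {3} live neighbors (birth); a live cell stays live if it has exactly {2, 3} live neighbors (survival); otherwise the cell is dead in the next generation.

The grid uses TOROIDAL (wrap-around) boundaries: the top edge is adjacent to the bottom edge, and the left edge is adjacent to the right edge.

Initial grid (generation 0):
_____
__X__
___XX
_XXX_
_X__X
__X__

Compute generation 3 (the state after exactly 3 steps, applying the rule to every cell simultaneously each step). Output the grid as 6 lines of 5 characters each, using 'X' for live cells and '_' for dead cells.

Answer: _____
_____
__X__
__X__
XXX__
_____

Derivation:
Simulating step by step:
Generation 0 (given above): 9 live cells
Generation 1: 6 live cells
_____
___X_
_X__X
_X___
XX___
_____
Generation 2: 6 live cells
_____
_____
X_X__
_XX__
XX___
_____
Generation 3: 5 live cells
(generation 3 grid is the final answer)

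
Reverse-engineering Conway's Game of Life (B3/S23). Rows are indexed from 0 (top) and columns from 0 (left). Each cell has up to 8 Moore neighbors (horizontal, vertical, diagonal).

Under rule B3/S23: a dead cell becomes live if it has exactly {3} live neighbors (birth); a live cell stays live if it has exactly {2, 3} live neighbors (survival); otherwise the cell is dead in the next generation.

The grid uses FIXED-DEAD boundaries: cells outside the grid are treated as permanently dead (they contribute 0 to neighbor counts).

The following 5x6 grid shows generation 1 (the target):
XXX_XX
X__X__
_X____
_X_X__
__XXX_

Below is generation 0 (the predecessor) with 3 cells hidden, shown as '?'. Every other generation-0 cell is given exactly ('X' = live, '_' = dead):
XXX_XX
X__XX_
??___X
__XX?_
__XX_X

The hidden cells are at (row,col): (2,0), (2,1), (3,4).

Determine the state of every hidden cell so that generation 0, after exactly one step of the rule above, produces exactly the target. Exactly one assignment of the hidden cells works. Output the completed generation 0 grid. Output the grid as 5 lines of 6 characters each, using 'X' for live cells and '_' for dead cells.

Hidden generation-0 cells (in order): (2,0), (2,1), (3,4).
A hidden cell only influences target cells in its own 3x3 neighborhood. Try each of the 2^3 = 8 assignments, step the completed generation 0 forward once under B3/S23, and compare with the target:
  (2,0)=_ (2,1)=_ (3,4)=_ -> step gives (1,2)='X' but target has '_' -> reject
  (2,0)=_ (2,1)=_ (3,4)=X -> step gives (1,2)='X' but target has '_' -> reject
  (2,0)=_ (2,1)=X (3,4)=_ -> step reproduces the target at every cell -> ACCEPT
  (2,0)=_ (2,1)=X (3,4)=X -> step gives (2,5)='X' but target has '_' -> reject
  (2,0)=X (2,1)=_ (3,4)=_ -> step gives (1,2)='X' but target has '_' -> reject
  (2,0)=X (2,1)=_ (3,4)=X -> step gives (1,2)='X' but target has '_' -> reject
  (2,0)=X (2,1)=X (3,4)=_ -> step gives (1,0)='_' but target has 'X' -> reject
  (2,0)=X (2,1)=X (3,4)=X -> step gives (1,0)='_' but target has 'X' -> reject
Unique solution: (2,0)=dead, (2,1)=live, (3,4)=dead.
Check: live-neighbor counts of every cell in the completed generation 0:
232432
354344
224441
134342
023330
Applying B3/S23 to generation 0 with these counts gives:
XXX_XX
X__X__
_X____
_X_X__
__XXX_
which matches the target exactly.

Answer: XXX_XX
X__XX_
_X___X
__XX__
__XX_X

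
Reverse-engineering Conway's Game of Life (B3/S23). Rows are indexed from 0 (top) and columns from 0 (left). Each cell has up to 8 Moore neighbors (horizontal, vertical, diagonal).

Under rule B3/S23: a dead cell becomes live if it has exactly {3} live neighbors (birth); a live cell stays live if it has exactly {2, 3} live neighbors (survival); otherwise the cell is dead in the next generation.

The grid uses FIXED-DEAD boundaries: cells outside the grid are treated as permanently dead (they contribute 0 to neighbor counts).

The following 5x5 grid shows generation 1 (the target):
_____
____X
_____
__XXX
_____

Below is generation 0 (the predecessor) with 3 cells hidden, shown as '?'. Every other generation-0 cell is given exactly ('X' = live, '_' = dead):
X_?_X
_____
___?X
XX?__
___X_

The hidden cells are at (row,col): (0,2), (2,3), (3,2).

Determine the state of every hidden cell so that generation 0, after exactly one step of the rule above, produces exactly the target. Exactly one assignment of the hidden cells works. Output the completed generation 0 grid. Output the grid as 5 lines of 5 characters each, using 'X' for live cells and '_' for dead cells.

Hidden generation-0 cells (in order): (0,2), (2,3), (3,2).
A hidden cell only influences target cells in its own 3x3 neighborhood. Try each of the 2^3 = 8 assignments, step the completed generation 0 forward once under B3/S23, and compare with the target:
  (0,2)=_ (2,3)=_ (3,2)=_ -> step gives (1,4)='_' but target has 'X' -> reject
  (0,2)=_ (2,3)=_ (3,2)=X -> step gives (1,4)='_' but target has 'X' -> reject
  (0,2)=_ (2,3)=X (3,2)=_ -> step gives (1,3)='X' but target has '_' -> reject
  (0,2)=_ (2,3)=X (3,2)=X -> step gives (1,3)='X' but target has '_' -> reject
  (0,2)=X (2,3)=_ (3,2)=_ -> step gives (1,3)='X' but target has '_' -> reject
  (0,2)=X (2,3)=_ (3,2)=X -> step gives (1,3)='X' but target has '_' -> reject
  (0,2)=X (2,3)=X (3,2)=_ -> step reproduces the target at every cell -> ACCEPT
  (0,2)=X (2,3)=X (3,2)=X -> step gives (2,1)='X' but target has '_' -> reject
Unique solution: (0,2)=live, (2,3)=live, (3,2)=dead.
Check: live-neighbor counts of every cell in the completed generation 0:
02020
12243
22211
11333
22201
Applying B3/S23 to generation 0 with these counts gives:
_____
____X
_____
__XXX
_____
which matches the target exactly.

Answer: X_X_X
_____
___XX
XX___
___X_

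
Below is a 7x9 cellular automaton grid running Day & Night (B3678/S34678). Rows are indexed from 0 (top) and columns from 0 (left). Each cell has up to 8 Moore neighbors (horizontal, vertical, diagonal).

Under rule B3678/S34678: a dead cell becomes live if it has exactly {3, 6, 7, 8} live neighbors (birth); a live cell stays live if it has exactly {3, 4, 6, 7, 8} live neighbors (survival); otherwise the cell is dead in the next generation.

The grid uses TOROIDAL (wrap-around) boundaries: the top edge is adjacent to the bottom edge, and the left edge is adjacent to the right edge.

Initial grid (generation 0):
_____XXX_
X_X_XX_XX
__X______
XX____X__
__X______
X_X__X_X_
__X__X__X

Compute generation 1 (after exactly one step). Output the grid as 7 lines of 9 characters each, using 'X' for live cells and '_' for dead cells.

Answer: XX_X_X_X_
_X_X_X_XX
___X_XXX_
_XX______
X_____X_X
___X__X_X
_X__XXX_X

Derivation:
Simulating step by step:
Generation 0 (given above): 21 live cells
Generation 1: 27 live cells
(generation 1 grid is the final answer)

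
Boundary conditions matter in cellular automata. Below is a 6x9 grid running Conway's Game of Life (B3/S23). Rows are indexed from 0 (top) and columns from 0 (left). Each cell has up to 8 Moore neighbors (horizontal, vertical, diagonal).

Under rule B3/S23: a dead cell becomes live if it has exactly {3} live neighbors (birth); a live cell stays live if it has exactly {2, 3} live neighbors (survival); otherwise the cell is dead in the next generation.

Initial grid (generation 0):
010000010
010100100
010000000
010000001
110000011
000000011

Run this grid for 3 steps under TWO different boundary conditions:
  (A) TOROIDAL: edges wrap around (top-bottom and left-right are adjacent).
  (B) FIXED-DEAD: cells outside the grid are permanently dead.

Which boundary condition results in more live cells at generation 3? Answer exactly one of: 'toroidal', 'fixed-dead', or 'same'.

Under TOROIDAL boundary, generation 3:
101100101
000000100
011000000
111000000
000000010
011000101
Population = 16

Under FIXED-DEAD boundary, generation 3:
010000000
010000000
010000000
001000000
011000000
010000000
Population = 7

Comparison: toroidal=16, fixed-dead=7 -> toroidal

Answer: toroidal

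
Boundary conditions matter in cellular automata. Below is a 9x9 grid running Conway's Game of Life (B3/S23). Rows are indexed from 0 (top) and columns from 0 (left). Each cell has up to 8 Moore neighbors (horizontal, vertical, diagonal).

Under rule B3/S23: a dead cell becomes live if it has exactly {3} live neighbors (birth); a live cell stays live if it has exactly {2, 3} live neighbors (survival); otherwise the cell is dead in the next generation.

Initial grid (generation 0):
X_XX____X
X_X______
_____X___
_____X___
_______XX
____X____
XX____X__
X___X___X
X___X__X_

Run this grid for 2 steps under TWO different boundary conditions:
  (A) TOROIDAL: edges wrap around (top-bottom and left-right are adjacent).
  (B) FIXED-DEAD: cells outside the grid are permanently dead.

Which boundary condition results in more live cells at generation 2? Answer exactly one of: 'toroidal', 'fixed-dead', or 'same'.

Answer: toroidal

Derivation:
Under TOROIDAL boundary, generation 2:
X_X_X____
X_XX____X
_________
_________
_______XX
_X_____X_
_X_______
X___XX_X_
___XX_X_X
Population = 20

Under FIXED-DEAD boundary, generation 2:
__XX_____
__XX_____
_________
_________
_________
_________
XX_______
XX____X__
_________
Population = 9

Comparison: toroidal=20, fixed-dead=9 -> toroidal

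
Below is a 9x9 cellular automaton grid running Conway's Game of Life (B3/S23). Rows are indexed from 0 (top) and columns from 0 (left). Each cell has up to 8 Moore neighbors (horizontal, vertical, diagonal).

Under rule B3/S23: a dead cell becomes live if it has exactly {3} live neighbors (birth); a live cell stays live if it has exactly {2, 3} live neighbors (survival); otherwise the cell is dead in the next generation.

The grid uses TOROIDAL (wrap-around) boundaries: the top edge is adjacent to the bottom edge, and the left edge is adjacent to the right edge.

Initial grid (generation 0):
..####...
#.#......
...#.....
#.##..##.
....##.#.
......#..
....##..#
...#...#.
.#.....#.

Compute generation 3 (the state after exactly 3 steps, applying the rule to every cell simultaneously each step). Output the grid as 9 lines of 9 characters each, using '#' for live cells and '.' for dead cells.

Answer: .#####...
....##...
...##...#
#....#..#
.####....
..###....
...##....
...##....
..#.##...

Derivation:
Simulating step by step:
Generation 0 (given above): 23 live cells
Generation 1: 29 live cells
..###....
.##......
...#....#
..##.####
...###.##
......##.
....####.
....#.###
......#..
Generation 2: 22 live cells
.###.....
.#..#....
##.##.#.#
#.#..#...
..##.....
...#.....
....#....
....#...#
....#.#..
Generation 3: 27 live cells
(generation 3 grid is the final answer)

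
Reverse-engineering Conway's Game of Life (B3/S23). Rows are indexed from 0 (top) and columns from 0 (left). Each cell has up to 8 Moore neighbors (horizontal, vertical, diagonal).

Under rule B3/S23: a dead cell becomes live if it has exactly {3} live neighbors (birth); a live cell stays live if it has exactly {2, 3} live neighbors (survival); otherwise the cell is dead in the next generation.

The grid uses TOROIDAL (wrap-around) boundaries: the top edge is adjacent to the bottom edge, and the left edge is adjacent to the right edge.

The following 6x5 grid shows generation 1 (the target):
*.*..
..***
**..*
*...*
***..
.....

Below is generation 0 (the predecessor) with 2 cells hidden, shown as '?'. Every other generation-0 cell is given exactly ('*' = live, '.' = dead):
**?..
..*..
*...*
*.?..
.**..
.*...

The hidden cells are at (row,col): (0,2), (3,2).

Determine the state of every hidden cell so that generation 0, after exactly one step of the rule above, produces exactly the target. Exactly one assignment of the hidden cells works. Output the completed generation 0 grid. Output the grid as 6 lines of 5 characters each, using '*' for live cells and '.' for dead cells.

Answer: ***..
..*..
*...*
*....
.**..
.*...

Derivation:
Hidden generation-0 cells (in order): (0,2), (3,2).
A hidden cell only influences target cells in its own 3x3 neighborhood. Try each of the 2^2 = 4 assignments, step the completed generation 0 forward once under B3/S23, and compare with the target:
  (0,2)=. (3,2)=. -> step gives (0,1)='*' but target has '.' -> reject
  (0,2)=. (3,2)=* -> step gives (0,1)='*' but target has '.' -> reject
  (0,2)=* (3,2)=. -> step reproduces the target at every cell -> ACCEPT
  (0,2)=* (3,2)=* -> step gives (2,1)='.' but target has '*' -> reject
Unique solution: (0,2)=live, (3,2)=dead.
Check: live-neighbor counts of every cell in the completed generation 0:
24321
45233
23122
34223
33211
45521
Applying B3/S23 to generation 0 with these counts gives:
*.*..
..***
**..*
*...*
***..
.....
which matches the target exactly.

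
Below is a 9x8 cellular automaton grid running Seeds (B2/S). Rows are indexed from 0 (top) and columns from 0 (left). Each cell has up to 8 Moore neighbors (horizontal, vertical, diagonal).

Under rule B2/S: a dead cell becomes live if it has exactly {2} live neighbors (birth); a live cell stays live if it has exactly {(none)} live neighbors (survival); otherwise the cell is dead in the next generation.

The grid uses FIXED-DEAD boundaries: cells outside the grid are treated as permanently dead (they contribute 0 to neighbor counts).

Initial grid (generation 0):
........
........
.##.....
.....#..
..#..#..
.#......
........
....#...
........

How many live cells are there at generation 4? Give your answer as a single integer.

Answer: 11

Derivation:
Simulating step by step:
Generation 0 (given above): 7 live cells
Generation 1: 9 live cells
........
.##.....
........
...##.#.
.#..#.#.
..#.....
........
........
........
Generation 2: 11 live cells
.##.....
........
.#..##..
..#....#
.......#
.#.#.#..
........
........
........
Generation 3: 19 live cells
........
#..###..
..##..#.
.#.###..
.#.##...
..#.#.#.
..#.#...
........
........
Generation 4: 11 live cells
...#.#..
.#....#.
#.......
#.....#.
#.....#.
........
.#......
...#....
........
Population at generation 4: 11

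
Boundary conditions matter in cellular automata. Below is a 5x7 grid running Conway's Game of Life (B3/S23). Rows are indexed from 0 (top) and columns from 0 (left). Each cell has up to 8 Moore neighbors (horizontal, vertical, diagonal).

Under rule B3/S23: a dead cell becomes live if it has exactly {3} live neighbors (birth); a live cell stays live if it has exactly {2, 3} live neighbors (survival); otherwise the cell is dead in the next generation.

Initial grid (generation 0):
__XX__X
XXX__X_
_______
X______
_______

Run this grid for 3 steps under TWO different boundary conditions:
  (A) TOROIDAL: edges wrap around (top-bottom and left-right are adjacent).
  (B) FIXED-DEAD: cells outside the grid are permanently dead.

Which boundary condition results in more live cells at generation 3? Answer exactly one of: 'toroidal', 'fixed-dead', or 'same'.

Under TOROIDAL boundary, generation 3:
____X__
__XXXXX
_______
_______
_______
Population = 6

Under FIXED-DEAD boundary, generation 3:
_______
XX_X___
_XX____
_______
_______
Population = 5

Comparison: toroidal=6, fixed-dead=5 -> toroidal

Answer: toroidal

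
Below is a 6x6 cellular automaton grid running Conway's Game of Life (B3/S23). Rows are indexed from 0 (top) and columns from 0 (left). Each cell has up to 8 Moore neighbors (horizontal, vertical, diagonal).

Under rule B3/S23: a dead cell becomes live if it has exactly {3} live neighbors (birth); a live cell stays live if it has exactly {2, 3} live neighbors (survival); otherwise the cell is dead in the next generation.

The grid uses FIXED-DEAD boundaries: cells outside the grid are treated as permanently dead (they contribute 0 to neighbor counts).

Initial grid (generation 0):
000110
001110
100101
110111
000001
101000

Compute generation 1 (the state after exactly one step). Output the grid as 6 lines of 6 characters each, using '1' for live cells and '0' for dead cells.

Answer: 001010
001001
100001
111101
101101
000000

Derivation:
Simulating step by step:
Generation 0 (given above): 16 live cells
Generation 1: 15 live cells
(generation 1 grid is the final answer)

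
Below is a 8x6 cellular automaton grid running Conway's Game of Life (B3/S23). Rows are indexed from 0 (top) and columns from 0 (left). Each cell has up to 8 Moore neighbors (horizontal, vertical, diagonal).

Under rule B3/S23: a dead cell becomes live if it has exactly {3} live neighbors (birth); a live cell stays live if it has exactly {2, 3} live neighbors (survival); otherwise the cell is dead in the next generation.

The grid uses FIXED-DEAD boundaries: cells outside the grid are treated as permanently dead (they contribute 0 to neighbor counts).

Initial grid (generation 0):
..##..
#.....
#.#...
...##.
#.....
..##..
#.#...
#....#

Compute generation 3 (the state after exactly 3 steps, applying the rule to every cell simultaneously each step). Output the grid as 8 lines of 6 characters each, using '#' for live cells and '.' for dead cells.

Simulating step by step:
Generation 0 (given above): 14 live cells
Generation 1: 13 live cells
......
..##..
.#.#..
.#.#..
..#.#.
..##..
..##..
.#....
Generation 2: 15 live cells
......
..##..
.#.##.
.#.##.
.#..#.
.#..#.
.#.#..
..#...
Generation 3: 18 live cells
(generation 3 grid is the final answer)

Answer: ......
..###.
.#....
##...#
##..##
##.##.
.#.#..
..#...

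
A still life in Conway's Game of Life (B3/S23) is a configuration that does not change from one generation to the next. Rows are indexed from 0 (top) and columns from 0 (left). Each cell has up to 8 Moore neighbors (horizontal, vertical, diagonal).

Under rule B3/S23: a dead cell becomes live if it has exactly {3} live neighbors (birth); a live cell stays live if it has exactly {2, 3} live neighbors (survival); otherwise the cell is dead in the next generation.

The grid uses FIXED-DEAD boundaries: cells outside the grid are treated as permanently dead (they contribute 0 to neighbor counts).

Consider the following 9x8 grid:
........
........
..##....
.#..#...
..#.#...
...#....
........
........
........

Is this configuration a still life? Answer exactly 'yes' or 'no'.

Compute generation 1 and compare to generation 0 (given above):
Generation 1:
........
........
..##....
.#..#...
..#.#...
...#....
........
........
........
The grids are IDENTICAL -> still life.

Answer: yes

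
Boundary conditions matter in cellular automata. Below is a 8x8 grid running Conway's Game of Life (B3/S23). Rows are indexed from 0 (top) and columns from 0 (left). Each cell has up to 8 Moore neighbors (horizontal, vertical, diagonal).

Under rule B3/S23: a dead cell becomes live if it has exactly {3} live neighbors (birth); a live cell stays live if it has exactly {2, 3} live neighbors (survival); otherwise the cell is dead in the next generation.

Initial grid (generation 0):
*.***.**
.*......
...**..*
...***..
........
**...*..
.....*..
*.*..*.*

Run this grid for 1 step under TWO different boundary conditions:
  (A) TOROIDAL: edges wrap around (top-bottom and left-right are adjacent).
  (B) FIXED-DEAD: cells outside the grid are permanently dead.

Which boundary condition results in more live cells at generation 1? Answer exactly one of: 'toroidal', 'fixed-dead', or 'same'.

Answer: toroidal

Derivation:
Under TOROIDAL boundary, generation 1:
..*****.
.*...**.
..**.*..
...*.*..
.....*..
........
....**.*
*.*..*..
Population = 20

Under FIXED-DEAD boundary, generation 1:
.***....
.*...***
..**.*..
...*.*..
.....*..
........
*...**..
......*.
Population = 17

Comparison: toroidal=20, fixed-dead=17 -> toroidal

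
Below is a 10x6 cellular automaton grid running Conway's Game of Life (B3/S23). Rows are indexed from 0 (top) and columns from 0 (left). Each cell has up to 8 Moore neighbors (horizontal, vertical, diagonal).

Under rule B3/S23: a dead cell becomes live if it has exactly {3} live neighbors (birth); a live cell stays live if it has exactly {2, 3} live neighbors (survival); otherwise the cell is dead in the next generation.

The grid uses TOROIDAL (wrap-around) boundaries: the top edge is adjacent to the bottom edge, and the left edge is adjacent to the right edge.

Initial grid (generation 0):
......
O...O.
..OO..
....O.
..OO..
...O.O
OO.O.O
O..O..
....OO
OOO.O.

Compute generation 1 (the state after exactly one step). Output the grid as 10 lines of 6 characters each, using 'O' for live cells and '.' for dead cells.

Answer: O..O..
...O..
...OOO
....O.
..OO..
.O.O.O
.O.O.O
.OOO..
..O.O.
OO.OO.

Derivation:
Simulating step by step:
Generation 0 (given above): 21 live cells
Generation 1: 24 live cells
(generation 1 grid is the final answer)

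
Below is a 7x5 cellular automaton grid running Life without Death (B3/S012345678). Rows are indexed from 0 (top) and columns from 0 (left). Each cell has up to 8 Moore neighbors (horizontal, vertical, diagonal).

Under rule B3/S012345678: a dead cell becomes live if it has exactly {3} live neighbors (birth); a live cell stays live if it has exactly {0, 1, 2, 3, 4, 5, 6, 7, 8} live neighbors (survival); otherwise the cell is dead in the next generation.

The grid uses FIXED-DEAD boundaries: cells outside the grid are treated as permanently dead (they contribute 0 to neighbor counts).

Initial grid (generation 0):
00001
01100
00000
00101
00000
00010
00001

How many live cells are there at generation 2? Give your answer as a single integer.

Answer: 15

Derivation:
Simulating step by step:
Generation 0 (given above): 7 live cells
Generation 1: 11 live cells
00001
01100
01110
00101
00010
00010
00001
Generation 2: 15 live cells
00001
01100
01110
01101
00111
00011
00001
Population at generation 2: 15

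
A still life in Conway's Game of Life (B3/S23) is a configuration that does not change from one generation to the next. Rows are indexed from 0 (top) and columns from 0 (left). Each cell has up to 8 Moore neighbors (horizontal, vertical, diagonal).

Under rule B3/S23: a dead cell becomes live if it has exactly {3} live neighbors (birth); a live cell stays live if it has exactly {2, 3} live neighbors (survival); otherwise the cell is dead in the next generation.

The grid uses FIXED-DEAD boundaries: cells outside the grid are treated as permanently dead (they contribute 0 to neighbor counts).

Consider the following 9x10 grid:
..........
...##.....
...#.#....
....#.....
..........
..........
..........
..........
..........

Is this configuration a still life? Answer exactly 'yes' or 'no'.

Answer: yes

Derivation:
Compute generation 1 and compare to generation 0 (given above):
Generation 1:
..........
...##.....
...#.#....
....#.....
..........
..........
..........
..........
..........
The grids are IDENTICAL -> still life.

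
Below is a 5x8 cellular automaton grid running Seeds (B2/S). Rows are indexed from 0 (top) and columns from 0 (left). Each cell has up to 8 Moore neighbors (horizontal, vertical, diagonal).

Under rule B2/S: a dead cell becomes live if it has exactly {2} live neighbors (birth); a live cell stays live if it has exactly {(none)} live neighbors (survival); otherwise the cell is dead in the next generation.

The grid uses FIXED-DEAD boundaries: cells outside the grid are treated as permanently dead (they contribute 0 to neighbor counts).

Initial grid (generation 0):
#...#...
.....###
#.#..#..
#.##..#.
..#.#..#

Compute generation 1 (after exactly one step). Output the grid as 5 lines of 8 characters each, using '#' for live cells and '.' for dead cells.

Answer: .......#
#..#....
........
.......#
.....##.

Derivation:
Simulating step by step:
Generation 0 (given above): 15 live cells
Generation 1: 6 live cells
(generation 1 grid is the final answer)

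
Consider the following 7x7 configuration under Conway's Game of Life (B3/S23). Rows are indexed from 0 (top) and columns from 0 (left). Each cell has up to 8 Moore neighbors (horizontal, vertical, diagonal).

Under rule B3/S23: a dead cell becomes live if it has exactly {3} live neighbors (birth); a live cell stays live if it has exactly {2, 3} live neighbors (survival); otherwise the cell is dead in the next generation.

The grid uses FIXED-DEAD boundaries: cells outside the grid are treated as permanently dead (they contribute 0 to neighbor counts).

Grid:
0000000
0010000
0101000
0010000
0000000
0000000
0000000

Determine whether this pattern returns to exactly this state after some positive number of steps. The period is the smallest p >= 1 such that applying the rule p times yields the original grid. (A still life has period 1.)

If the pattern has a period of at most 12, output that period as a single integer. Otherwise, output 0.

Simulating and comparing each generation to the original:
Gen 0 (original, given above): 4 live cells
Gen 1: 4 live cells, MATCHES original -> period = 1

Answer: 1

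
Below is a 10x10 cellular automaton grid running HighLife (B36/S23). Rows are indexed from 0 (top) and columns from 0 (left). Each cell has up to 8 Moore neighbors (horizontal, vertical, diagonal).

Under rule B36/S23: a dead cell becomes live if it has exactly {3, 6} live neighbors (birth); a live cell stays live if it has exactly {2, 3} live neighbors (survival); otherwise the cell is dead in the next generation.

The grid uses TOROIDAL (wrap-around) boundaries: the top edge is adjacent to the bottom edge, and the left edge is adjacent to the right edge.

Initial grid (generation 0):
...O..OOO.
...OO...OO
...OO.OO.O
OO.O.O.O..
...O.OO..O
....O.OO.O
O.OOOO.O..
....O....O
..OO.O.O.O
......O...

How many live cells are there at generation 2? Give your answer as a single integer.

Simulating step by step:
Generation 0 (given above): 40 live cells
Generation 1: 42 live cells
...OOOO.OO
..O....O.O
......OO.O
O..OO.OO.O
..OO.....O
O.O..O.O.O
O......O.O
OO.O.....O
...OOOO.O.
..OOOO....
Generation 2: 42 live cells
......OOOO
O..OO...OO
...O.O..OO
O.OOOOOO.O
..O..O.O..
..OO..O...
..O...O...
.OOO.OOO..
OO....O..O
..O.....OO
Population at generation 2: 42

Answer: 42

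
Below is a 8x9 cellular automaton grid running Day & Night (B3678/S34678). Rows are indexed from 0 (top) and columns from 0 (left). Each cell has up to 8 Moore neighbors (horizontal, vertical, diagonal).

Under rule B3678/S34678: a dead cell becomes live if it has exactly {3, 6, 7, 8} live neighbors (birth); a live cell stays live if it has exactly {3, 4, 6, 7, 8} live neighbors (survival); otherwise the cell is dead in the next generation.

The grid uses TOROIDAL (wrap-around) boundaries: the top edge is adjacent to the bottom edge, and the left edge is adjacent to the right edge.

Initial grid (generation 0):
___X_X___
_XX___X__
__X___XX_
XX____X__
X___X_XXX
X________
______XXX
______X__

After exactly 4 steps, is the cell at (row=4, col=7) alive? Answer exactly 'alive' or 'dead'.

Answer: alive

Derivation:
Simulating step by step:
Generation 0 (given above): 21 live cells
Generation 1: 27 live cells
__X___X__
__XX_XXX_
X_X__XXX_
XX____XX_
X____X_XX
X____X_XX
_______X_
_____XX__
Generation 2: 27 live cells
___XX____
__XXXXXXX
__XXXXX__
XX____X_X
______X_X
X______XX
_____X_X_
______XX_
Generation 3: 27 live cells
__XXX___X
__XXXXXX_
__X__X_X_
X_XXX_X__
XX_____X_
_______XX
_______X_
____XXX__
Generation 4: 38 live cells
__XXXX___
_XXX_XXXX
__XXX_XXX
__XX_XXX_
XXXX__XX_
X_____XXX
_____X_XX
____XX_X_

Cell (4,7) at generation 4: 1 -> alive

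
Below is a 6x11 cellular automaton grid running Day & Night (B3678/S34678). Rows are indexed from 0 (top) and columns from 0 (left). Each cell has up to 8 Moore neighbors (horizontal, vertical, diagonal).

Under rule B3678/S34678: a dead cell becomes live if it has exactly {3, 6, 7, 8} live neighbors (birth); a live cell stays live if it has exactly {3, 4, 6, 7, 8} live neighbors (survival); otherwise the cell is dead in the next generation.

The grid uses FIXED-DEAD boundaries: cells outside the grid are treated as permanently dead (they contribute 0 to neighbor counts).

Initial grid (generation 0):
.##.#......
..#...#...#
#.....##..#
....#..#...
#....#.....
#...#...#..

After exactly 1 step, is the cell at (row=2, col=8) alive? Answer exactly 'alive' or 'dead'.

Simulating step by step:
Generation 0 (given above): 17 live cells
Generation 1: 9 live cells
...#.......
...#.#.#...
.....###...
.....#.....
....#......
...........

Cell (2,8) at generation 1: 0 -> dead

Answer: dead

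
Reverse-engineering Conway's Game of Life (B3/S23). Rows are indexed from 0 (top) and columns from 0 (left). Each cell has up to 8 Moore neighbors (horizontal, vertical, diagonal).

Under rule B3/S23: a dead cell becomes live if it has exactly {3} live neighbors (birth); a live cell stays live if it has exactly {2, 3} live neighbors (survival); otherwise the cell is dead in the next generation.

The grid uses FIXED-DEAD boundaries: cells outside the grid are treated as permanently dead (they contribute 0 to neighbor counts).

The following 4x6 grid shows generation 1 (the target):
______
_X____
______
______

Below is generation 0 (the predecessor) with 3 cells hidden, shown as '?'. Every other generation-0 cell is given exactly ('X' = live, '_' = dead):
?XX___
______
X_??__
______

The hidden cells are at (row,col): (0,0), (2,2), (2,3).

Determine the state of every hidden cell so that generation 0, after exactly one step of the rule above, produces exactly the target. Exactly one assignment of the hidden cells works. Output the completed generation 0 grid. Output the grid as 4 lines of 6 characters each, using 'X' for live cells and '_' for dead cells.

Answer: _XX___
______
X_____
______

Derivation:
Hidden generation-0 cells (in order): (0,0), (2,2), (2,3).
A hidden cell only influences target cells in its own 3x3 neighborhood. Try each of the 2^3 = 8 assignments, step the completed generation 0 forward once under B3/S23, and compare with the target:
  (0,0)=_ (2,2)=_ (2,3)=_ -> step reproduces the target at every cell -> ACCEPT
  (0,0)=_ (2,2)=_ (2,3)=X -> step gives (1,2)='X' but target has '_' -> reject
  (0,0)=_ (2,2)=X (2,3)=_ -> step gives (1,1)='_' but target has 'X' -> reject
  (0,0)=_ (2,2)=X (2,3)=X -> step gives (1,1)='_' but target has 'X' -> reject
  (0,0)=X (2,2)=_ (2,3)=_ -> step gives (0,1)='X' but target has '_' -> reject
  (0,0)=X (2,2)=_ (2,3)=X -> step gives (0,1)='X' but target has '_' -> reject
  (0,0)=X (2,2)=X (2,3)=_ -> step gives (0,1)='X' but target has '_' -> reject
  (0,0)=X (2,2)=X (2,3)=X -> step gives (0,1)='X' but target has '_' -> reject
Unique solution: (0,0)=dead, (2,2)=dead, (2,3)=dead.
Check: live-neighbor counts of every cell in the completed generation 0:
111100
232100
010000
110000
Applying B3/S23 to generation 0 with these counts gives:
______
_X____
______
______
which matches the target exactly.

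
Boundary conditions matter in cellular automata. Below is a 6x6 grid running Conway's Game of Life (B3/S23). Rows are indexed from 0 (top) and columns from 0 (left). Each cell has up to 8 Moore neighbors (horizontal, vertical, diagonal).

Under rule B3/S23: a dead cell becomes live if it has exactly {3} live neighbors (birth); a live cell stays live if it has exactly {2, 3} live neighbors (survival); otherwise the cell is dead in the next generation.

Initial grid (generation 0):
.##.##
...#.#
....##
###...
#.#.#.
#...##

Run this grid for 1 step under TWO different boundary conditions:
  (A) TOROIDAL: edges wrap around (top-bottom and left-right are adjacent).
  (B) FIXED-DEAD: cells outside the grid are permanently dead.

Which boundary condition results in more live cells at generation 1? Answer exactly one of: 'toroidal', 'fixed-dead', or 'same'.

Answer: fixed-dead

Derivation:
Under TOROIDAL boundary, generation 1:
.##...
..##..
.#####
#.#.#.
..#.#.
..#...
Population = 15

Under FIXED-DEAD boundary, generation 1:
..####
..##..
.#####
#.#.##
#.#.##
.#.###
Population = 23

Comparison: toroidal=15, fixed-dead=23 -> fixed-dead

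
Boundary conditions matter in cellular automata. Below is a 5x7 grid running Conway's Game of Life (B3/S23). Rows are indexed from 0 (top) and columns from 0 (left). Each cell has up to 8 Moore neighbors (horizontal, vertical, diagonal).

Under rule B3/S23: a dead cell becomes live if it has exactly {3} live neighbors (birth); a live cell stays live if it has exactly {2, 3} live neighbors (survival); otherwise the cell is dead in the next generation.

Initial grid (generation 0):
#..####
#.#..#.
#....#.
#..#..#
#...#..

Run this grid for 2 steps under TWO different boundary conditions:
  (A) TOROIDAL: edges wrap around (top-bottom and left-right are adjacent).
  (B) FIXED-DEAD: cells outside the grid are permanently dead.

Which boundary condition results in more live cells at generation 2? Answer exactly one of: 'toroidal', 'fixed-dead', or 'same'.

Under TOROIDAL boundary, generation 2:
###....
##.#...
#..#.#.
##..##.
.##.#.#
Population = 17

Under FIXED-DEAD boundary, generation 2:
..####.
####...
#..#..#
##..#.#
.......
Population = 15

Comparison: toroidal=17, fixed-dead=15 -> toroidal

Answer: toroidal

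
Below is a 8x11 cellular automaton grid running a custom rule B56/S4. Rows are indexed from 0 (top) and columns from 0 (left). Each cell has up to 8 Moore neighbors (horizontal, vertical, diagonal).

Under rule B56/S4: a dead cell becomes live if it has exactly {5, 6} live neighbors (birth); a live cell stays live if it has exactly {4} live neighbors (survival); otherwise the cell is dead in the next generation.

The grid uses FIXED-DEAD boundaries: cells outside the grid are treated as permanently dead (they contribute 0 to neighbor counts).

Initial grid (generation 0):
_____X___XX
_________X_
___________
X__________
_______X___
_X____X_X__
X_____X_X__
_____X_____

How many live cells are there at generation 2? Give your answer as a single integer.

Simulating step by step:
Generation 0 (given above): 13 live cells
Generation 1: 1 live cells
___________
___________
___________
___________
___________
_______X___
___________
___________
Generation 2: 0 live cells
___________
___________
___________
___________
___________
___________
___________
___________
Population at generation 2: 0

Answer: 0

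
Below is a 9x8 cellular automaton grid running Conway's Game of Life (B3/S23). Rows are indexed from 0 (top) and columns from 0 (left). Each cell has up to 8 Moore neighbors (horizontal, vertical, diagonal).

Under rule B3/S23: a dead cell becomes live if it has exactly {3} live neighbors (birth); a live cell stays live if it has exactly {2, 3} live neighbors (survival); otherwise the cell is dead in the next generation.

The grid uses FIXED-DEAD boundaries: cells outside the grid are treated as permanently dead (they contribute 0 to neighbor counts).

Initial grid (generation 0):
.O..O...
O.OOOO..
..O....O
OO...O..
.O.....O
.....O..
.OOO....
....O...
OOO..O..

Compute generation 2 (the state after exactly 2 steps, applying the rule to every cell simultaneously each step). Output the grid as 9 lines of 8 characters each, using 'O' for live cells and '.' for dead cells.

Answer: .OO.OO..
..O.....
O.O.O.O.
..O...OO
........
OO.O....
.OOOO...
.OO.O...
........

Derivation:
Simulating step by step:
Generation 0 (given above): 23 live cells
Generation 1: 25 live cells
.OO.OO..
..O.OO..
O.O..OO.
OOO...O.
OO....O.
.O......
..OOO...
O...O...
.O......
Generation 2: 22 live cells
(generation 2 grid is the final answer)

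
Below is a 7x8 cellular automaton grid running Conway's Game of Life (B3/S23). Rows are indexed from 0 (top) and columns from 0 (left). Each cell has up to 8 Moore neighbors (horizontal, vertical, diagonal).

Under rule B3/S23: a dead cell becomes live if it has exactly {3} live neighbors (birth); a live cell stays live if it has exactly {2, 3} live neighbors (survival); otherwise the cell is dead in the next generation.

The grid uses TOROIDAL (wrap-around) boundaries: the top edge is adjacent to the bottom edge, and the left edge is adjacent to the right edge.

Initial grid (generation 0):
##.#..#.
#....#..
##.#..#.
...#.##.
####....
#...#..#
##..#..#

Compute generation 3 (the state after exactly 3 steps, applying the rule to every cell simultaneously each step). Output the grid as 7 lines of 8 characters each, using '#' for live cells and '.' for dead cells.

Answer: .##.....
........
.#..#...
#...#...
#.##..##
##.#...#
......##

Derivation:
Simulating step by step:
Generation 0 (given above): 24 live cells
Generation 1: 26 live cells
..#.###.
....###.
###...#.
...#.##.
####.##.
....#...
..#####.
Generation 2: 16 live cells
..#....#
..#.#...
.###....
...#....
.###..##
.......#
..#...#.
Generation 3: 17 live cells
(generation 3 grid is the final answer)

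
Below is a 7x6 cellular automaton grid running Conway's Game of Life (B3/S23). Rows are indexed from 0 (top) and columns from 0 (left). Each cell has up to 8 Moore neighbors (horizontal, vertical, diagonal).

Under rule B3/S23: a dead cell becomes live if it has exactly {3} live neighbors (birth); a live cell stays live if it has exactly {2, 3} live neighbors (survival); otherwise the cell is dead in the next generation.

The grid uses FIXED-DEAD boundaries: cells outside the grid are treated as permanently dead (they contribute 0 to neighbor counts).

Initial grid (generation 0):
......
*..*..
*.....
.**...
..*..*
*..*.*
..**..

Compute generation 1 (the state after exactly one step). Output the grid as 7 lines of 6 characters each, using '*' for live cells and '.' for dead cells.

Simulating step by step:
Generation 0 (given above): 12 live cells
Generation 1: 12 live cells
(generation 1 grid is the final answer)

Answer: ......
......
*.*...
.**...
..***.
.*.*..
..***.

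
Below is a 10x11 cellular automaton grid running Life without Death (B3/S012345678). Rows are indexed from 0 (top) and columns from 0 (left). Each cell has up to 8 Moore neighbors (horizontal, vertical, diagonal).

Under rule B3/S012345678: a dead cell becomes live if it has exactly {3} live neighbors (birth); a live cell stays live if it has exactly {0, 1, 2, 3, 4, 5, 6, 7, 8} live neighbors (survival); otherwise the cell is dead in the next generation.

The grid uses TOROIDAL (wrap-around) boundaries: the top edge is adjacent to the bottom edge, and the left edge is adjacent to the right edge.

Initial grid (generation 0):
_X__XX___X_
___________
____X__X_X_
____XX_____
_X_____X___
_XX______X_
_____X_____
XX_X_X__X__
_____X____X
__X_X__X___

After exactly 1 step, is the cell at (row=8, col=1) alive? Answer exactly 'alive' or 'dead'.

Simulating step by step:
Generation 0 (given above): 25 live cells
Generation 1: 43 live cells
_X_XXX___X_
____XX__X__
____XX_X_X_
____XXX_X__
_XX____X___
_XX______X_
X___XX_____
XX_X_XX_X__
XXXX_XX___X
__XXX_XX___

Cell (8,1) at generation 1: 1 -> alive

Answer: alive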